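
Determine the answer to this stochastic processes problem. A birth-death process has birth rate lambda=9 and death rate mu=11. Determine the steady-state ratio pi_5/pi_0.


For birth-death process, pi_n/pi_0 = (lambda/mu)^n
= (9/11)^5
= 0.3666

0.3666


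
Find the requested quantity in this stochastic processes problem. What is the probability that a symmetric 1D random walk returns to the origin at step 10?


P(S(10) = 0) = C(10,5) / 4^5
= 252 / 1024
= 0.2461

0.2461


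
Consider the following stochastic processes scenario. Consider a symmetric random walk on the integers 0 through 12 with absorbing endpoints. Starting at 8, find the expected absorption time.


For symmetric RW on 0,...,N with absorbing barriers, E(i) = i*(N-i)
E(8) = 8 * 4 = 32

32


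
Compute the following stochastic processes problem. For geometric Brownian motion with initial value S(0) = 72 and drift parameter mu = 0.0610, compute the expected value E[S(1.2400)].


E[S(t)] = S(0) * exp(mu * t)
= 72 * exp(0.0610 * 1.2400)
= 72 * 1.0786
= 77.6573

77.6573


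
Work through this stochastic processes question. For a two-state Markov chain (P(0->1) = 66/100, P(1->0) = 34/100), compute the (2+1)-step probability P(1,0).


P^3 = P^2 * P^1
Computing via matrix multiplication of the transition matrix.
Entry (1,0) of P^3 = 0.3400

0.3400


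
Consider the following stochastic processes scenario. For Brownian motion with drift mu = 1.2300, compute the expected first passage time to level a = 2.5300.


Expected first passage time = a/mu
= 2.5300/1.2300
= 2.0569

2.0569


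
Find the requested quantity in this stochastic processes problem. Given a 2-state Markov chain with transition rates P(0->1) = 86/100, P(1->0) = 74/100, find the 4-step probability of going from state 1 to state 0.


Computing P^4 by matrix multiplication.
P = [[0.1400, 0.8600], [0.7400, 0.2600]]
After raising P to the power 4:
P^4(1,0) = 0.4026

0.4026


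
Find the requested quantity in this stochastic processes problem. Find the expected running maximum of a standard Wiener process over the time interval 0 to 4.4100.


E(max B(s)) = sqrt(2t/pi)
= sqrt(2*4.4100/pi)
= sqrt(2.8075)
= 1.6756

1.6756


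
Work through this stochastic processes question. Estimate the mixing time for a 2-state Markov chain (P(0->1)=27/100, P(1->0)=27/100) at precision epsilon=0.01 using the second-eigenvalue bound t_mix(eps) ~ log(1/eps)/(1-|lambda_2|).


lambda_2 = |1 - p01 - p10| = |1 - 0.2700 - 0.2700| = 0.4600
t_mix ~ log(1/eps)/(1 - |lambda_2|)
= log(100)/(1 - 0.4600) = 4.6052/0.5400
= 8.5281

8.5281


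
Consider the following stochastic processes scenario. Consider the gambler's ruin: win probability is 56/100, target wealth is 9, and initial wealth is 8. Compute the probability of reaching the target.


Gambler's ruin formula:
r = q/p = 0.4400/0.5600 = 0.7857
P(win) = (1 - r^i)/(1 - r^N)
= (1 - 0.7857^8)/(1 - 0.7857^9)
= 0.9649

0.9649


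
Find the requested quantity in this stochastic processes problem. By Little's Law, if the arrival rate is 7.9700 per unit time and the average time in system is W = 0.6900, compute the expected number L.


Little's Law: L = lambda * W
= 7.9700 * 0.6900
= 5.4993

5.4993


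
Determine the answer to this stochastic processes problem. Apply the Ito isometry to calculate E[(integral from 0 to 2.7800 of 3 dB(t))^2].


By Ito isometry: E[(int f dB)^2] = int f^2 dt
= 3^2 * 2.7800
= 9 * 2.7800 = 25.0200

25.0200


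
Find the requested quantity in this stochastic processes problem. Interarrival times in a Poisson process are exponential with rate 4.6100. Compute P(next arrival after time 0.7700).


P(X > t) = exp(-lambda * t)
= exp(-4.6100 * 0.7700)
= exp(-3.5497) = 0.0287

0.0287


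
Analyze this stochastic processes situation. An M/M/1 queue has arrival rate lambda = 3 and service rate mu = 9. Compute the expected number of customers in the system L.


rho = 3/9 = 0.3333
L = rho/(1-rho)
= 0.3333/0.6667
= 0.5000

0.5000


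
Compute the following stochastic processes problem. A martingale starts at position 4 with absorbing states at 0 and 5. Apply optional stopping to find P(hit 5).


By optional stopping theorem: E(M at tau) = M(0) = 4
P(hit 5)*5 + P(hit 0)*0 = 4
P(hit 5) = (4 - 0)/(5 - 0) = 4/5 = 0.8000

0.8000


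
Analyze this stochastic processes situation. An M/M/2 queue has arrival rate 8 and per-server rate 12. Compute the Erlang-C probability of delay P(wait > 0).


a = lambda/mu = 0.6667
rho = a/c = 0.3333
Erlang-C formula applied:
C(c,a) = 0.1667

0.1667


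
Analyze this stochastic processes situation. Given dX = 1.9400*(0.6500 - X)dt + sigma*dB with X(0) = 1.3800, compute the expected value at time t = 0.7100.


E[X(t)] = mu + (X(0) - mu)*exp(-theta*t)
= 0.6500 + (1.3800 - 0.6500)*exp(-1.9400*0.7100)
= 0.6500 + 0.7300 * 0.2522
= 0.8341

0.8341


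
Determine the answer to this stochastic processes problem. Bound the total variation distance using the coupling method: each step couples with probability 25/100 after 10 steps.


TV distance bound <= (1-delta)^n
= (1 - 0.2500)^10
= 0.7500^10
= 0.0563

0.0563


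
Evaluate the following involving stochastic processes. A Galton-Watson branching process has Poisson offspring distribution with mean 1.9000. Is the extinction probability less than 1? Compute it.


Since mu = 1.9000 > 1, extinction prob q < 1.
Solve s = exp(mu*(s-1)) iteratively.
q = 0.2328

0.2328


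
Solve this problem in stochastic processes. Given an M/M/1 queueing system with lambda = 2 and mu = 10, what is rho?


rho = lambda/mu
= 2/10
= 0.2000

0.2000


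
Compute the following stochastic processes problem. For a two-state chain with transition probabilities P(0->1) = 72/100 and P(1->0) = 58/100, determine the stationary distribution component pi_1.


Stationary distribution: pi_0 = p10/(p01+p10), pi_1 = p01/(p01+p10)
p01 = 0.7200, p10 = 0.5800
pi_1 = 0.5538

0.5538


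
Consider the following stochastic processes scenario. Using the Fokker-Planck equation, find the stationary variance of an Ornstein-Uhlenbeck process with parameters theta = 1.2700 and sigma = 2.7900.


Stationary variance = sigma^2 / (2*theta)
= 2.7900^2 / (2*1.2700)
= 7.7841 / 2.5400
= 3.0646

3.0646


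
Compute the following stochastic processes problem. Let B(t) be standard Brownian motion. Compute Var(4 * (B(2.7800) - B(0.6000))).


Var(alpha*(B(t)-B(s))) = alpha^2 * (t-s)
= 4^2 * (2.7800 - 0.6000)
= 16 * 2.1800
= 34.8800

34.8800


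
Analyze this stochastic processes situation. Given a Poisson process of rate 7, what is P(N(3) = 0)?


P(N(t)=k) = (lambda*t)^k * exp(-lambda*t) / k!
lambda*t = 21
= 21^0 * exp(-21) / 0!
= 1 * 7.5826e-10 / 1
= 7.5826e-10

7.5826e-10


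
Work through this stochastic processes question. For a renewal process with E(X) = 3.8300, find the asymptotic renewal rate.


Long-run renewal rate = 1/E(X)
= 1/3.8300
= 0.2611

0.2611


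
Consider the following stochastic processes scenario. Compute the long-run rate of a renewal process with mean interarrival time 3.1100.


Long-run renewal rate = 1/E(X)
= 1/3.1100
= 0.3215

0.3215


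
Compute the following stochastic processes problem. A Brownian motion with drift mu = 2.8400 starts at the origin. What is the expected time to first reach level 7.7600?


Expected first passage time = a/mu
= 7.7600/2.8400
= 2.7324

2.7324


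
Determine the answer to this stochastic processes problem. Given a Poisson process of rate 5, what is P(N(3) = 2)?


P(N(t)=k) = (lambda*t)^k * exp(-lambda*t) / k!
lambda*t = 15
= 15^2 * exp(-15) / 2!
= 225 * 3.0590e-07 / 2
= 3.4414e-05

3.4414e-05


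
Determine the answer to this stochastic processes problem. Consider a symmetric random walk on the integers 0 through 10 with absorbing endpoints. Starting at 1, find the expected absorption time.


For symmetric RW on 0,...,N with absorbing barriers, E(i) = i*(N-i)
E(1) = 1 * 9 = 9

9


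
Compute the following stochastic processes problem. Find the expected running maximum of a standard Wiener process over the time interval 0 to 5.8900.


E(max B(s)) = sqrt(2t/pi)
= sqrt(2*5.8900/pi)
= sqrt(3.7497)
= 1.9364

1.9364


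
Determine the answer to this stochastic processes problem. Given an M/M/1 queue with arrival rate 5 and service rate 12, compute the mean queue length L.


rho = 5/12 = 0.4167
L = rho/(1-rho)
= 0.4167/0.5833
= 0.7143

0.7143


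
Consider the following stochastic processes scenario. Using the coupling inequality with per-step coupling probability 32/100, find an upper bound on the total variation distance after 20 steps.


TV distance bound <= (1-delta)^n
= (1 - 0.3200)^20
= 0.6800^20
= 4.4687e-04

4.4687e-04


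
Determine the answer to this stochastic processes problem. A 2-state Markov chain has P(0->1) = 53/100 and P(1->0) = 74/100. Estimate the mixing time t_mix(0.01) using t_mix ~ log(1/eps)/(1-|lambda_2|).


lambda_2 = |1 - p01 - p10| = |1 - 0.5300 - 0.7400| = 0.2700
t_mix ~ log(1/eps)/(1 - |lambda_2|)
= log(100)/(1 - 0.2700) = 4.6052/0.7300
= 6.3085

6.3085


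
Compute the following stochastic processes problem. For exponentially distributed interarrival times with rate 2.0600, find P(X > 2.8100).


P(X > t) = exp(-lambda * t)
= exp(-2.0600 * 2.8100)
= exp(-5.7886) = 0.0031

0.0031


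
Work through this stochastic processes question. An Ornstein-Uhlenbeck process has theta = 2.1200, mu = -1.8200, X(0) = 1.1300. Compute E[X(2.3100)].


E[X(t)] = mu + (X(0) - mu)*exp(-theta*t)
= -1.8200 + (1.1300 - -1.8200)*exp(-2.1200*2.3100)
= -1.8200 + 2.9500 * 0.0075
= -1.7980

-1.7980


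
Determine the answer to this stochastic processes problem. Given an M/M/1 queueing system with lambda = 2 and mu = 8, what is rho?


rho = lambda/mu
= 2/8
= 0.2500

0.2500


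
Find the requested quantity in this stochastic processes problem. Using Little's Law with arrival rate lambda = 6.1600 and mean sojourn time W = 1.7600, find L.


Little's Law: L = lambda * W
= 6.1600 * 1.7600
= 10.8416

10.8416


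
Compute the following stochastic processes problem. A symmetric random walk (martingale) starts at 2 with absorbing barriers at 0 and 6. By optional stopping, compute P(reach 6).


By optional stopping theorem: E(M at tau) = M(0) = 2
P(hit 6)*6 + P(hit 0)*0 = 2
P(hit 6) = (2 - 0)/(6 - 0) = 1/3 = 0.3333

0.3333


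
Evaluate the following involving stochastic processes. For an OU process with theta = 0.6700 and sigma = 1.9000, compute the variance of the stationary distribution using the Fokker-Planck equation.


Stationary variance = sigma^2 / (2*theta)
= 1.9000^2 / (2*0.6700)
= 3.6100 / 1.3400
= 2.6940

2.6940


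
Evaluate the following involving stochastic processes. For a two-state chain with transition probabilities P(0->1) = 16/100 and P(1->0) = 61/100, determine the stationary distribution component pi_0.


Stationary distribution: pi_0 = p10/(p01+p10), pi_1 = p01/(p01+p10)
p01 = 0.1600, p10 = 0.6100
pi_0 = 0.7922

0.7922


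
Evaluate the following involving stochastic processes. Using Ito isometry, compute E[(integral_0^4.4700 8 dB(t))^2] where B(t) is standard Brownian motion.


By Ito isometry: E[(int f dB)^2] = int f^2 dt
= 8^2 * 4.4700
= 64 * 4.4700 = 286.0800

286.0800


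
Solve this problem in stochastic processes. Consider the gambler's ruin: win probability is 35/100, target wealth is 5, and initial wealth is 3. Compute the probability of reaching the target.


Gambler's ruin formula:
r = q/p = 0.6500/0.3500 = 1.8571
P(win) = (1 - r^i)/(1 - r^N)
= (1 - 1.8571^3)/(1 - 1.8571^5)
= 0.2563

0.2563


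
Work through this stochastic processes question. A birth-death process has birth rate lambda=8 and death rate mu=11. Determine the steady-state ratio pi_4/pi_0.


For birth-death process, pi_n/pi_0 = (lambda/mu)^n
= (8/11)^4
= 0.2798

0.2798


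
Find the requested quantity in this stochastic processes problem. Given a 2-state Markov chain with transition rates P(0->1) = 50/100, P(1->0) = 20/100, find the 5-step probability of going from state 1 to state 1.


Computing P^5 by matrix multiplication.
P = [[0.5000, 0.5000], [0.2000, 0.8000]]
After raising P to the power 5:
P^5(1,1) = 0.7150

0.7150


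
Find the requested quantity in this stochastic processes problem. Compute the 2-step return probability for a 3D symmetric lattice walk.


P(return in 2 steps) = P(reverse first step) = 1/(2d)
= 1/6
= 0.1667

0.1667


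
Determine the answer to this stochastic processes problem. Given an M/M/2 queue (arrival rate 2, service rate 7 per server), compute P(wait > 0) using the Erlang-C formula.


a = lambda/mu = 0.2857
rho = a/c = 0.1429
Erlang-C formula applied:
C(c,a) = 0.0357

0.0357


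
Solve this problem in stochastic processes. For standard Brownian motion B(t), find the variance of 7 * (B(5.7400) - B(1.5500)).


Var(alpha*(B(t)-B(s))) = alpha^2 * (t-s)
= 7^2 * (5.7400 - 1.5500)
= 49 * 4.1900
= 205.3100

205.3100


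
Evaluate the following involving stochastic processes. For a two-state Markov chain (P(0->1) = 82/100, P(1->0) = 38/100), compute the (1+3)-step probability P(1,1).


P^4 = P^1 * P^3
Computing via matrix multiplication of the transition matrix.
Entry (1,1) of P^4 = 0.6838

0.6838


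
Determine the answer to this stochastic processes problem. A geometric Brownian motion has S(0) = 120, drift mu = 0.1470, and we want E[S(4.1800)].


E[S(t)] = S(0) * exp(mu * t)
= 120 * exp(0.1470 * 4.1800)
= 120 * 1.8487
= 221.8390

221.8390


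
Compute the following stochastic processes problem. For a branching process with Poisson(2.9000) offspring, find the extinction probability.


Since mu = 2.9000 > 1, extinction prob q < 1.
Solve s = exp(mu*(s-1)) iteratively.
q = 0.0668

0.0668


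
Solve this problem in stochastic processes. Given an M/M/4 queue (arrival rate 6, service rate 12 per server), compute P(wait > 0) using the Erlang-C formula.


a = lambda/mu = 0.5000
rho = a/c = 0.1250
Erlang-C formula applied:
C(c,a) = 0.0018

0.0018


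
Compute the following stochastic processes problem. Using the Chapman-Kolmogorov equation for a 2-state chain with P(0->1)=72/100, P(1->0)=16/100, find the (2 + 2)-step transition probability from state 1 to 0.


P^4 = P^2 * P^2
Computing via matrix multiplication of the transition matrix.
Entry (1,0) of P^4 = 0.1818

0.1818


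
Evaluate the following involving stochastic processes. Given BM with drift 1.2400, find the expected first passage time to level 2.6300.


Expected first passage time = a/mu
= 2.6300/1.2400
= 2.1210

2.1210


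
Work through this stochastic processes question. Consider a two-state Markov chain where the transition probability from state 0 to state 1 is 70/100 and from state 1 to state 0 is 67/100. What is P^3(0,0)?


Computing P^3 by matrix multiplication.
P = [[0.3000, 0.7000], [0.6700, 0.3300]]
After raising P to the power 3:
P^3(0,0) = 0.4632

0.4632


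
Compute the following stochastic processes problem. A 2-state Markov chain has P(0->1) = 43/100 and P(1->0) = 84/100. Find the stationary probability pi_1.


Stationary distribution: pi_0 = p10/(p01+p10), pi_1 = p01/(p01+p10)
p01 = 0.4300, p10 = 0.8400
pi_1 = 0.3386

0.3386


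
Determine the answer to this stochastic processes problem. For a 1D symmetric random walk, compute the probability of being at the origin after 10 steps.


P(S(10) = 0) = C(10,5) / 4^5
= 252 / 1024
= 0.2461

0.2461


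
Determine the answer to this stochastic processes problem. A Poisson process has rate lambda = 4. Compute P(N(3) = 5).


P(N(t)=k) = (lambda*t)^k * exp(-lambda*t) / k!
lambda*t = 12
= 12^5 * exp(-12) / 5!
= 248832 * 6.1442e-06 / 120
= 0.0127

0.0127


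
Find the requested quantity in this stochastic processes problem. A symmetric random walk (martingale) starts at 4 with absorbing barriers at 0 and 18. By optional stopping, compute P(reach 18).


By optional stopping theorem: E(M at tau) = M(0) = 4
P(hit 18)*18 + P(hit 0)*0 = 4
P(hit 18) = (4 - 0)/(18 - 0) = 2/9 = 0.2222

0.2222


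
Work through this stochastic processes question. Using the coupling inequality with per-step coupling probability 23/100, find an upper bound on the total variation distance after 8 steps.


TV distance bound <= (1-delta)^n
= (1 - 0.2300)^8
= 0.7700^8
= 0.1236

0.1236


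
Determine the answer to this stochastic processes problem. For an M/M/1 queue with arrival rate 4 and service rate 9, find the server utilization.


rho = lambda/mu
= 4/9
= 0.4444

0.4444


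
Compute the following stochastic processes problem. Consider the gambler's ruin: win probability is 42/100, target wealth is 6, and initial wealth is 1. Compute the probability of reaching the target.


Gambler's ruin formula:
r = q/p = 0.5800/0.4200 = 1.3810
P(win) = (1 - r^i)/(1 - r^N)
= (1 - 1.3810^1)/(1 - 1.3810^6)
= 0.0642

0.0642


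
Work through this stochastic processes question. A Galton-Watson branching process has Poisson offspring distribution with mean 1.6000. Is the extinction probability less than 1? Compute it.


Since mu = 1.6000 > 1, extinction prob q < 1.
Solve s = exp(mu*(s-1)) iteratively.
q = 0.3580

0.3580


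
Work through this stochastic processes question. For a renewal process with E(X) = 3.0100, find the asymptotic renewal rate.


Long-run renewal rate = 1/E(X)
= 1/3.0100
= 0.3322

0.3322


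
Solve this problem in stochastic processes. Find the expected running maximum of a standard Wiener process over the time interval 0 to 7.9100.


E(max B(s)) = sqrt(2t/pi)
= sqrt(2*7.9100/pi)
= sqrt(5.0357)
= 2.2440

2.2440


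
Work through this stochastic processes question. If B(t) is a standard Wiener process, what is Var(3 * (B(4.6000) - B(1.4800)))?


Var(alpha*(B(t)-B(s))) = alpha^2 * (t-s)
= 3^2 * (4.6000 - 1.4800)
= 9 * 3.1200
= 28.0800

28.0800


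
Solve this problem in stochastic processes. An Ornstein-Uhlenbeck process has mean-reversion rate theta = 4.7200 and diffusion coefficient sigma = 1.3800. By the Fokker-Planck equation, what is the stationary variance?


Stationary variance = sigma^2 / (2*theta)
= 1.3800^2 / (2*4.7200)
= 1.9044 / 9.4400
= 0.2017

0.2017


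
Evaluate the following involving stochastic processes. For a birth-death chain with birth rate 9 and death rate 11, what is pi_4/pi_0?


For birth-death process, pi_n/pi_0 = (lambda/mu)^n
= (9/11)^4
= 0.4481

0.4481


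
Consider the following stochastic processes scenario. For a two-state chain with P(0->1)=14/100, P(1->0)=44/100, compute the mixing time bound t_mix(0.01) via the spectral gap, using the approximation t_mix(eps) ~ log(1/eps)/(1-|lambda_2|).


lambda_2 = |1 - p01 - p10| = |1 - 0.1400 - 0.4400| = 0.4200
t_mix ~ log(1/eps)/(1 - |lambda_2|)
= log(100)/(1 - 0.4200) = 4.6052/0.5800
= 7.9399

7.9399


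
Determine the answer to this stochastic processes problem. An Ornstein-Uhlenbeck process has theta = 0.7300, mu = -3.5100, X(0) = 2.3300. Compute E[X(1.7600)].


E[X(t)] = mu + (X(0) - mu)*exp(-theta*t)
= -3.5100 + (2.3300 - -3.5100)*exp(-0.7300*1.7600)
= -3.5100 + 5.8400 * 0.2767
= -1.8940

-1.8940


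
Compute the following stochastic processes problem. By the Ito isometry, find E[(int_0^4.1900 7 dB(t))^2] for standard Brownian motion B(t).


By Ito isometry: E[(int f dB)^2] = int f^2 dt
= 7^2 * 4.1900
= 49 * 4.1900 = 205.3100

205.3100


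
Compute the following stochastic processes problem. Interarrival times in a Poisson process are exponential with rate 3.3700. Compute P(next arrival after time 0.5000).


P(X > t) = exp(-lambda * t)
= exp(-3.3700 * 0.5000)
= exp(-1.6850) = 0.1854

0.1854


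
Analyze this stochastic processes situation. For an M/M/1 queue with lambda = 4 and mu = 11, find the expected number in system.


rho = 4/11 = 0.3636
L = rho/(1-rho)
= 0.3636/0.6364
= 0.5714

0.5714


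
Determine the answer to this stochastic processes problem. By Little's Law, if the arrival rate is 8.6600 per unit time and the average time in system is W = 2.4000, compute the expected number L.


Little's Law: L = lambda * W
= 8.6600 * 2.4000
= 20.7840

20.7840


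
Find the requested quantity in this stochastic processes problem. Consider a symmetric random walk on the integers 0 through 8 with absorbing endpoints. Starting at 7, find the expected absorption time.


For symmetric RW on 0,...,N with absorbing barriers, E(i) = i*(N-i)
E(7) = 7 * 1 = 7

7


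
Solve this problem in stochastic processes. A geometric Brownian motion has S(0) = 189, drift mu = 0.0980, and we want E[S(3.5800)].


E[S(t)] = S(0) * exp(mu * t)
= 189 * exp(0.0980 * 3.5800)
= 189 * 1.4203
= 268.4292

268.4292


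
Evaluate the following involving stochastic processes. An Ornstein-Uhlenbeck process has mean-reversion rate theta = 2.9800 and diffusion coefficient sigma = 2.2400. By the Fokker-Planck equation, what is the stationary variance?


Stationary variance = sigma^2 / (2*theta)
= 2.2400^2 / (2*2.9800)
= 5.0176 / 5.9600
= 0.8419

0.8419


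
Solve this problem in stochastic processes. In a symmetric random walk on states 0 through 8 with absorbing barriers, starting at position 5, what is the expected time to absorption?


For symmetric RW on 0,...,N with absorbing barriers, E(i) = i*(N-i)
E(5) = 5 * 3 = 15

15


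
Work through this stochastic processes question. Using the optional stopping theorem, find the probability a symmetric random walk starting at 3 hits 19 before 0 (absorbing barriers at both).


By optional stopping theorem: E(M at tau) = M(0) = 3
P(hit 19)*19 + P(hit 0)*0 = 3
P(hit 19) = (3 - 0)/(19 - 0) = 3/19 = 0.1579

0.1579


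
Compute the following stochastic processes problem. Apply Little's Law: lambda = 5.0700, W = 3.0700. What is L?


Little's Law: L = lambda * W
= 5.0700 * 3.0700
= 15.5649

15.5649


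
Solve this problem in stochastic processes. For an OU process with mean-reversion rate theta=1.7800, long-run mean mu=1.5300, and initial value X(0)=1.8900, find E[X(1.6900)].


E[X(t)] = mu + (X(0) - mu)*exp(-theta*t)
= 1.5300 + (1.8900 - 1.5300)*exp(-1.7800*1.6900)
= 1.5300 + 0.3600 * 0.0494
= 1.5478

1.5478


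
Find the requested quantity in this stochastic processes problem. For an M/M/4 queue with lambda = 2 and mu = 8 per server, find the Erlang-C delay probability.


a = lambda/mu = 0.2500
rho = a/c = 0.0625
Erlang-C formula applied:
C(c,a) = 1.3521e-04

1.3521e-04


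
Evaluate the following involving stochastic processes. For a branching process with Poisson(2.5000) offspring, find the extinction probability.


Since mu = 2.5000 > 1, extinction prob q < 1.
Solve s = exp(mu*(s-1)) iteratively.
q = 0.1074

0.1074


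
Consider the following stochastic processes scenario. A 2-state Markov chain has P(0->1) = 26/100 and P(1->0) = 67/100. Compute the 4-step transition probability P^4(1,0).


Computing P^4 by matrix multiplication.
P = [[0.7400, 0.2600], [0.6700, 0.3300]]
After raising P to the power 4:
P^4(1,0) = 0.7204

0.7204


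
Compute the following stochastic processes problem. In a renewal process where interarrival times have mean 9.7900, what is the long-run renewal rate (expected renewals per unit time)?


Long-run renewal rate = 1/E(X)
= 1/9.7900
= 0.1021

0.1021


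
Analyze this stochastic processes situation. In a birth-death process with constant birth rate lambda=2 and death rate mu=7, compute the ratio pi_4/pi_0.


For birth-death process, pi_n/pi_0 = (lambda/mu)^n
= (2/7)^4
= 0.0067

0.0067


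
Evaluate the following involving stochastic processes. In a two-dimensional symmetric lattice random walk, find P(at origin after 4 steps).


P = C(4,2)^2 / 4^4
= 6^2 / 256
= 36 / 256
= 0.1406

0.1406


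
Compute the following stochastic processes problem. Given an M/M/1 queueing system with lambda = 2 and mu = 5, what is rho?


rho = lambda/mu
= 2/5
= 0.4000

0.4000


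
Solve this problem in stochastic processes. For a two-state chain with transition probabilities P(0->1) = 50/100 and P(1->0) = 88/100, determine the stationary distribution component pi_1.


Stationary distribution: pi_0 = p10/(p01+p10), pi_1 = p01/(p01+p10)
p01 = 0.5000, p10 = 0.8800
pi_1 = 0.3623

0.3623


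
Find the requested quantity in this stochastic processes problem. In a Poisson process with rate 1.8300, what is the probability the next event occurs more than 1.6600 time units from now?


P(X > t) = exp(-lambda * t)
= exp(-1.8300 * 1.6600)
= exp(-3.0378) = 0.0479

0.0479


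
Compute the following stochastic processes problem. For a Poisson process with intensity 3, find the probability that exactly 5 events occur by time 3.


P(N(t)=k) = (lambda*t)^k * exp(-lambda*t) / k!
lambda*t = 9
= 9^5 * exp(-9) / 5!
= 59049 * 1.2341e-04 / 120
= 0.0607

0.0607


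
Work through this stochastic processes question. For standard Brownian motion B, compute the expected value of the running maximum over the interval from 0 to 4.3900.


E(max B(s)) = sqrt(2t/pi)
= sqrt(2*4.3900/pi)
= sqrt(2.7948)
= 1.6718

1.6718


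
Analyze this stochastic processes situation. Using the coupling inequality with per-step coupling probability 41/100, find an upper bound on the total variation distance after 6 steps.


TV distance bound <= (1-delta)^n
= (1 - 0.4100)^6
= 0.5900^6
= 0.0422

0.0422


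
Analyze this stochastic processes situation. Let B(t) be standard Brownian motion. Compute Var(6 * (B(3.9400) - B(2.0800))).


Var(alpha*(B(t)-B(s))) = alpha^2 * (t-s)
= 6^2 * (3.9400 - 2.0800)
= 36 * 1.8600
= 66.9600

66.9600


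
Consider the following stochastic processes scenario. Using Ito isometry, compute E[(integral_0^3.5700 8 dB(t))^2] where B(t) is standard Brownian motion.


By Ito isometry: E[(int f dB)^2] = int f^2 dt
= 8^2 * 3.5700
= 64 * 3.5700 = 228.4800

228.4800


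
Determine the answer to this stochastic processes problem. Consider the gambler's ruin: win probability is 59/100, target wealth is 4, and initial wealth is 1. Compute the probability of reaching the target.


Gambler's ruin formula:
r = q/p = 0.4100/0.5900 = 0.6949
P(win) = (1 - r^i)/(1 - r^N)
= (1 - 0.6949^1)/(1 - 0.6949^4)
= 0.3979

0.3979


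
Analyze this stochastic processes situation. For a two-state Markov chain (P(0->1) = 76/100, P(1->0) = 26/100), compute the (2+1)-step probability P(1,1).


P^3 = P^2 * P^1
Computing via matrix multiplication of the transition matrix.
Entry (1,1) of P^3 = 0.7451

0.7451


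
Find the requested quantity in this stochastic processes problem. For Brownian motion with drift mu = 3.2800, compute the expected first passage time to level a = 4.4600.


Expected first passage time = a/mu
= 4.4600/3.2800
= 1.3598

1.3598


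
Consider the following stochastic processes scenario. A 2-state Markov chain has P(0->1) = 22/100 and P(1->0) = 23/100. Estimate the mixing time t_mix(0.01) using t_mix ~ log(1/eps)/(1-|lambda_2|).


lambda_2 = |1 - p01 - p10| = |1 - 0.2200 - 0.2300| = 0.5500
t_mix ~ log(1/eps)/(1 - |lambda_2|)
= log(100)/(1 - 0.5500) = 4.6052/0.4500
= 10.2337

10.2337


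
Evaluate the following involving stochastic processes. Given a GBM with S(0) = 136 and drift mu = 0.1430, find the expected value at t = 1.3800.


E[S(t)] = S(0) * exp(mu * t)
= 136 * exp(0.1430 * 1.3800)
= 136 * 1.2182
= 165.6695

165.6695


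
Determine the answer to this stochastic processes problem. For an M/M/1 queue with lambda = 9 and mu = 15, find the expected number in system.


rho = 9/15 = 0.6000
L = rho/(1-rho)
= 0.6000/0.4000
= 1.5000

1.5000


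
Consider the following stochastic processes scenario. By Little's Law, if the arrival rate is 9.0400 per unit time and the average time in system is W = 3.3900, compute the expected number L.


Little's Law: L = lambda * W
= 9.0400 * 3.3900
= 30.6456

30.6456


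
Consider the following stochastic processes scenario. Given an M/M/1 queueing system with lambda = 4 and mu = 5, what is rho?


rho = lambda/mu
= 4/5
= 0.8000

0.8000


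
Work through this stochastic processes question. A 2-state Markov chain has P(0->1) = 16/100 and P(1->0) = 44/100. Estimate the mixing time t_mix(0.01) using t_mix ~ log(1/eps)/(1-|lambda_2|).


lambda_2 = |1 - p01 - p10| = |1 - 0.1600 - 0.4400| = 0.4000
t_mix ~ log(1/eps)/(1 - |lambda_2|)
= log(100)/(1 - 0.4000) = 4.6052/0.6000
= 7.6753

7.6753


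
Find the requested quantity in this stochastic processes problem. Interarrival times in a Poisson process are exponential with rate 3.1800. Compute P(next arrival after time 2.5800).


P(X > t) = exp(-lambda * t)
= exp(-3.1800 * 2.5800)
= exp(-8.2044) = 2.7345e-04

2.7345e-04


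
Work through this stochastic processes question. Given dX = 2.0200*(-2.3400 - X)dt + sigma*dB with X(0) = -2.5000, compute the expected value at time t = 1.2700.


E[X(t)] = mu + (X(0) - mu)*exp(-theta*t)
= -2.3400 + (-2.5000 - -2.3400)*exp(-2.0200*1.2700)
= -2.3400 + -0.1600 * 0.0769
= -2.3523

-2.3523


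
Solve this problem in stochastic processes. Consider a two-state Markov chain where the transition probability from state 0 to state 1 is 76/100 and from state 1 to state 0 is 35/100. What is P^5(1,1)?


Computing P^5 by matrix multiplication.
P = [[0.2400, 0.7600], [0.3500, 0.6500]]
After raising P to the power 5:
P^5(1,1) = 0.6847

0.6847


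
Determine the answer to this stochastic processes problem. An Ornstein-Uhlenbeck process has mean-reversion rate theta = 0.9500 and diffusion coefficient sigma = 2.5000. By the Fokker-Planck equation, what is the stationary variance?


Stationary variance = sigma^2 / (2*theta)
= 2.5000^2 / (2*0.9500)
= 6.2500 / 1.9000
= 3.2895

3.2895


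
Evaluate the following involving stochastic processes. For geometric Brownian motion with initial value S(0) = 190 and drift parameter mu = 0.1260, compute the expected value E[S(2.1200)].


E[S(t)] = S(0) * exp(mu * t)
= 190 * exp(0.1260 * 2.1200)
= 190 * 1.3062
= 248.1775

248.1775


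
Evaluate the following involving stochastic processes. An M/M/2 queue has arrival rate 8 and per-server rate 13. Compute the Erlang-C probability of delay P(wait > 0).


a = lambda/mu = 0.6154
rho = a/c = 0.3077
Erlang-C formula applied:
C(c,a) = 0.1448

0.1448


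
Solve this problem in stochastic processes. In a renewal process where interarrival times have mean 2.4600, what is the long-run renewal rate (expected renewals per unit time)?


Long-run renewal rate = 1/E(X)
= 1/2.4600
= 0.4065

0.4065


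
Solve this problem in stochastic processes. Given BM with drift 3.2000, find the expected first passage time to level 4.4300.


Expected first passage time = a/mu
= 4.4300/3.2000
= 1.3844

1.3844


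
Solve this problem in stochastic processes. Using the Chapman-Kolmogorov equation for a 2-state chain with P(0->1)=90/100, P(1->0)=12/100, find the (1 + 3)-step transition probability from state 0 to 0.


P^4 = P^1 * P^3
Computing via matrix multiplication of the transition matrix.
Entry (0,0) of P^4 = 0.1176

0.1176


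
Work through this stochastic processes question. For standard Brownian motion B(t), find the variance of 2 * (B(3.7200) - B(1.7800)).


Var(alpha*(B(t)-B(s))) = alpha^2 * (t-s)
= 2^2 * (3.7200 - 1.7800)
= 4 * 1.9400
= 7.7600

7.7600


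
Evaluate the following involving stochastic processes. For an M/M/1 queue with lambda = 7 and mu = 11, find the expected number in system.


rho = 7/11 = 0.6364
L = rho/(1-rho)
= 0.6364/0.3636
= 1.7500

1.7500


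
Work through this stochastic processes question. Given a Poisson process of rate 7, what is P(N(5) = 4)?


P(N(t)=k) = (lambda*t)^k * exp(-lambda*t) / k!
lambda*t = 35
= 35^4 * exp(-35) / 4!
= 1500625 * 6.3051e-16 / 24
= 3.9423e-11

3.9423e-11


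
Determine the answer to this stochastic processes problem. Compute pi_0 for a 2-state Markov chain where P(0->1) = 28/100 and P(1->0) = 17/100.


Stationary distribution: pi_0 = p10/(p01+p10), pi_1 = p01/(p01+p10)
p01 = 0.2800, p10 = 0.1700
pi_0 = 0.3778

0.3778


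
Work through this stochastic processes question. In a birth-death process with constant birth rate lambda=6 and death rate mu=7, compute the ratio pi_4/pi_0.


For birth-death process, pi_n/pi_0 = (lambda/mu)^n
= (6/7)^4
= 0.5398

0.5398


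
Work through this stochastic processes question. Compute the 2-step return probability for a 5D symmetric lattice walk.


P(return in 2 steps) = P(reverse first step) = 1/(2d)
= 1/10
= 0.1000

0.1000


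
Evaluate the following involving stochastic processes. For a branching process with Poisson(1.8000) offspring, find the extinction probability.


Since mu = 1.8000 > 1, extinction prob q < 1.
Solve s = exp(mu*(s-1)) iteratively.
q = 0.2676

0.2676


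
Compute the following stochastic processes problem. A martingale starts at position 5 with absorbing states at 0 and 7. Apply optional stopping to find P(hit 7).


By optional stopping theorem: E(M at tau) = M(0) = 5
P(hit 7)*7 + P(hit 0)*0 = 5
P(hit 7) = (5 - 0)/(7 - 0) = 5/7 = 0.7143

0.7143


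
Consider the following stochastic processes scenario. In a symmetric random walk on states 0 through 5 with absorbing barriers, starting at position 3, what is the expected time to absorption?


For symmetric RW on 0,...,N with absorbing barriers, E(i) = i*(N-i)
E(3) = 3 * 2 = 6

6


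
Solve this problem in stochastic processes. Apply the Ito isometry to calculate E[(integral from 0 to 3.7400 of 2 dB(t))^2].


By Ito isometry: E[(int f dB)^2] = int f^2 dt
= 2^2 * 3.7400
= 4 * 3.7400 = 14.9600

14.9600


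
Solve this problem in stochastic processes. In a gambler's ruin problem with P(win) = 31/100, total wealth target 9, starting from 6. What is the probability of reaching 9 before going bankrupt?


Gambler's ruin formula:
r = q/p = 0.6900/0.3100 = 2.2258
P(win) = (1 - r^i)/(1 - r^N)
= (1 - 2.2258^6)/(1 - 2.2258^9)
= 0.0900

0.0900


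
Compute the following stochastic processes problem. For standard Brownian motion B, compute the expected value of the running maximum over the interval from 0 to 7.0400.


E(max B(s)) = sqrt(2t/pi)
= sqrt(2*7.0400/pi)
= sqrt(4.4818)
= 2.1170

2.1170


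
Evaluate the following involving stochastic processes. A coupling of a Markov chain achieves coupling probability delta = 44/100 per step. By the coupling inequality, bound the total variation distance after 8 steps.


TV distance bound <= (1-delta)^n
= (1 - 0.4400)^8
= 0.5600^8
= 0.0097

0.0097


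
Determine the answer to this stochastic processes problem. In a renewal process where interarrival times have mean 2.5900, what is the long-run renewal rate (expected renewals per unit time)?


Long-run renewal rate = 1/E(X)
= 1/2.5900
= 0.3861

0.3861


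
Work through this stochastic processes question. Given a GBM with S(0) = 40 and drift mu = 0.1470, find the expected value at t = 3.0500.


E[S(t)] = S(0) * exp(mu * t)
= 40 * exp(0.1470 * 3.0500)
= 40 * 1.5657
= 62.6291

62.6291


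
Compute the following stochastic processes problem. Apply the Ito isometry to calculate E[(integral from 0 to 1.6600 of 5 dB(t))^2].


By Ito isometry: E[(int f dB)^2] = int f^2 dt
= 5^2 * 1.6600
= 25 * 1.6600 = 41.5000

41.5000


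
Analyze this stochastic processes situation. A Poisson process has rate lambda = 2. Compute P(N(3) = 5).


P(N(t)=k) = (lambda*t)^k * exp(-lambda*t) / k!
lambda*t = 6
= 6^5 * exp(-6) / 5!
= 7776 * 0.0025 / 120
= 0.1606

0.1606


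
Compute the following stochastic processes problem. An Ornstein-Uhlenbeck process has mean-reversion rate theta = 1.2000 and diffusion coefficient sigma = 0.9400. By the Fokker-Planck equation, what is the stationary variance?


Stationary variance = sigma^2 / (2*theta)
= 0.9400^2 / (2*1.2000)
= 0.8836 / 2.4000
= 0.3682

0.3682


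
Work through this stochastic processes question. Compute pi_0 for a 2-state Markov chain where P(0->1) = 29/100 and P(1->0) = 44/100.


Stationary distribution: pi_0 = p10/(p01+p10), pi_1 = p01/(p01+p10)
p01 = 0.2900, p10 = 0.4400
pi_0 = 0.6027

0.6027


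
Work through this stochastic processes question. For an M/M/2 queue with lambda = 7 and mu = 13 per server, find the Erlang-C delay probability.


a = lambda/mu = 0.5385
rho = a/c = 0.2692
Erlang-C formula applied:
C(c,a) = 0.1142

0.1142


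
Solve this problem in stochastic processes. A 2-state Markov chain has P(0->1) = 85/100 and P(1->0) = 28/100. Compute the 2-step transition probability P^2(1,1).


Computing P^2 by matrix multiplication.
P = [[0.1500, 0.8500], [0.2800, 0.7200]]
After raising P to the power 2:
P^2(1,1) = 0.7564

0.7564


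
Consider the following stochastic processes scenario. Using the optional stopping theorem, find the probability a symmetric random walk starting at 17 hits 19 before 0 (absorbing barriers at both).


By optional stopping theorem: E(M at tau) = M(0) = 17
P(hit 19)*19 + P(hit 0)*0 = 17
P(hit 19) = (17 - 0)/(19 - 0) = 17/19 = 0.8947

0.8947


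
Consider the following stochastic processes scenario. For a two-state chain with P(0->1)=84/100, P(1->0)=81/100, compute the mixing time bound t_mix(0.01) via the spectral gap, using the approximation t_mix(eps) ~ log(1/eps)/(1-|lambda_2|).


lambda_2 = |1 - p01 - p10| = |1 - 0.8400 - 0.8100| = 0.6500
t_mix ~ log(1/eps)/(1 - |lambda_2|)
= log(100)/(1 - 0.6500) = 4.6052/0.3500
= 13.1576

13.1576


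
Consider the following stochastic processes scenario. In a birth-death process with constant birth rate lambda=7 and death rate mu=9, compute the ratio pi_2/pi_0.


For birth-death process, pi_n/pi_0 = (lambda/mu)^n
= (7/9)^2
= 0.6049

0.6049


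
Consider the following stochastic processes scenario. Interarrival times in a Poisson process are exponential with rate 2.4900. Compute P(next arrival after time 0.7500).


P(X > t) = exp(-lambda * t)
= exp(-2.4900 * 0.7500)
= exp(-1.8675) = 0.1545

0.1545


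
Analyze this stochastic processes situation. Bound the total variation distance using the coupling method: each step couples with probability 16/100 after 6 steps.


TV distance bound <= (1-delta)^n
= (1 - 0.1600)^6
= 0.8400^6
= 0.3513

0.3513


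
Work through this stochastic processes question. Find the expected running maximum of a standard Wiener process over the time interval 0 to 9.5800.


E(max B(s)) = sqrt(2t/pi)
= sqrt(2*9.5800/pi)
= sqrt(6.0988)
= 2.4696

2.4696


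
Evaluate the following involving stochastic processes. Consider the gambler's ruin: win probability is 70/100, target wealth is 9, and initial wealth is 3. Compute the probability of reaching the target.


Gambler's ruin formula:
r = q/p = 0.3000/0.7000 = 0.4286
P(win) = (1 - r^i)/(1 - r^N)
= (1 - 0.4286^3)/(1 - 0.4286^9)
= 0.9217

0.9217


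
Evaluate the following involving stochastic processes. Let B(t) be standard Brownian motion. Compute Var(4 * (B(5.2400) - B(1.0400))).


Var(alpha*(B(t)-B(s))) = alpha^2 * (t-s)
= 4^2 * (5.2400 - 1.0400)
= 16 * 4.2000
= 67.2000

67.2000


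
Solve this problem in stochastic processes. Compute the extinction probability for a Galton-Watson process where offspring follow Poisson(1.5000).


Since mu = 1.5000 > 1, extinction prob q < 1.
Solve s = exp(mu*(s-1)) iteratively.
q = 0.4172

0.4172


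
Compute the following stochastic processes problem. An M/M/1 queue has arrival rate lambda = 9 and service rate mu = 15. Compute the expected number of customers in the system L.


rho = 9/15 = 0.6000
L = rho/(1-rho)
= 0.6000/0.4000
= 1.5000

1.5000


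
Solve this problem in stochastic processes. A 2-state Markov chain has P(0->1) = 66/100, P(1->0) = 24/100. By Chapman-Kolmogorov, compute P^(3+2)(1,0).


P^5 = P^3 * P^2
Computing via matrix multiplication of the transition matrix.
Entry (1,0) of P^5 = 0.2667

0.2667


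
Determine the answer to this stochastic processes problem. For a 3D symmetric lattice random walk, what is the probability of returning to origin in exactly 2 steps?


P(return in 2 steps) = P(reverse first step) = 1/(2d)
= 1/6
= 0.1667

0.1667
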